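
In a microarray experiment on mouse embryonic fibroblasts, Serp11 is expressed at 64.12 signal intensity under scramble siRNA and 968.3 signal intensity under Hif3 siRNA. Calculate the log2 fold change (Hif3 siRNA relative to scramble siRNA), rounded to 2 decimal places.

3.92

Fold change = 968.3 / 64.12 = 15.1014
log2(15.1014) = 3.917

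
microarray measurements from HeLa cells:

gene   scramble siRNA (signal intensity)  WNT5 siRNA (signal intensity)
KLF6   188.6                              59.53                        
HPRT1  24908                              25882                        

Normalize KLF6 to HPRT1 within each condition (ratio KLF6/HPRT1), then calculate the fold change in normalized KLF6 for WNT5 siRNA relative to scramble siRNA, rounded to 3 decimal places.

KLF6/HPRT1 (scramble siRNA) = 188.6 / 24908 = 0.0075719
KLF6/HPRT1 (WNT5 siRNA) = 59.53 / 25882 = 0.0023001
Fold change = 0.0023001 / 0.0075719 = 0.3038

0.304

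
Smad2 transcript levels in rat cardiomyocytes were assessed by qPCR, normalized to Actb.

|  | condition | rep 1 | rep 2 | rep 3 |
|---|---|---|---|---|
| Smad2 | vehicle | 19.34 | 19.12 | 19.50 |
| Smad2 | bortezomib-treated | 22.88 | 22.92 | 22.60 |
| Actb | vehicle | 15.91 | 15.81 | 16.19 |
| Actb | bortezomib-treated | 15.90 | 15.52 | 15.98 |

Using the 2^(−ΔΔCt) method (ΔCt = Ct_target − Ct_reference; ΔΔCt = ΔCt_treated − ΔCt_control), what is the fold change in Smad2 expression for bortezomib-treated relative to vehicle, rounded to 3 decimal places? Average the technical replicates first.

Mean Ct: Smad2 vehicle 19.320; Smad2 bortezomib-treated 22.800; Actb vehicle 15.970; Actb bortezomib-treated 15.800
ΔCt(vehicle) = 19.320 − 15.970 = 3.350
ΔCt(bortezomib-treated) = 22.800 − 15.800 = 7.000
ΔΔCt = 7.000 − 3.350 = 3.650
Fold change = 2^(−3.650) = 0.0797

0.080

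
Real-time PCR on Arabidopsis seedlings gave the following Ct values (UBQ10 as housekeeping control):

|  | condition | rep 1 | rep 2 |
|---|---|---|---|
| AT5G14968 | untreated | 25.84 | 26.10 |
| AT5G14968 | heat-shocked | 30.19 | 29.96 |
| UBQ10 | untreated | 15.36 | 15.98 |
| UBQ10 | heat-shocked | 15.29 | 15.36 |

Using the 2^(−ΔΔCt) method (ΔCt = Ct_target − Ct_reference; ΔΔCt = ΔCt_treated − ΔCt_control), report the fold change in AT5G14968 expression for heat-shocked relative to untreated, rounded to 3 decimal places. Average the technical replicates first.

Mean Ct: AT5G14968 untreated 25.970; AT5G14968 heat-shocked 30.075; UBQ10 untreated 15.670; UBQ10 heat-shocked 15.325
ΔCt(untreated) = 25.970 − 15.670 = 10.300
ΔCt(heat-shocked) = 30.075 − 15.325 = 14.750
ΔΔCt = 14.750 − 10.300 = 4.450
Fold change = 2^(−4.450) = 0.0458

0.046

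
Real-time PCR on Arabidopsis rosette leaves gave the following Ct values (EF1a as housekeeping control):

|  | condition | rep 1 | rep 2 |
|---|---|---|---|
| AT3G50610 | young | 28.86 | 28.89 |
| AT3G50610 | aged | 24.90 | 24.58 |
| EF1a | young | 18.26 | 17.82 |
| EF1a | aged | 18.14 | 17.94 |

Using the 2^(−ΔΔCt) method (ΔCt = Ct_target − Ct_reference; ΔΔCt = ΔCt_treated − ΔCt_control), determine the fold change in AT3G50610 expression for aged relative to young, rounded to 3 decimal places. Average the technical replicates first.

17.569

Mean Ct: AT3G50610 young 28.875; AT3G50610 aged 24.740; EF1a young 18.040; EF1a aged 18.040
ΔCt(young) = 28.875 − 18.040 = 10.835
ΔCt(aged) = 24.740 − 18.040 = 6.700
ΔΔCt = 6.700 − 10.835 = -4.135
Fold change = 2^(−(-4.135)) = 2^4.135 = 17.5695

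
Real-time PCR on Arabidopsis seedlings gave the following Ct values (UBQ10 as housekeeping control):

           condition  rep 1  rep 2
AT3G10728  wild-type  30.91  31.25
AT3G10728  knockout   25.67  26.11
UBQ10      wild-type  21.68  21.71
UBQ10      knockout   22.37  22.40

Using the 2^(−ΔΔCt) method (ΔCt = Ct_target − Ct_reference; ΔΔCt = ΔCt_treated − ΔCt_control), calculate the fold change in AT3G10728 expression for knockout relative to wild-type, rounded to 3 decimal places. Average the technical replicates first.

Mean Ct: AT3G10728 wild-type 31.080; AT3G10728 knockout 25.890; UBQ10 wild-type 21.695; UBQ10 knockout 22.385
ΔCt(wild-type) = 31.080 − 21.695 = 9.385
ΔCt(knockout) = 25.890 − 22.385 = 3.505
ΔΔCt = 3.505 − 9.385 = -5.880
Fold change = 2^(−(-5.880)) = 2^5.880 = 58.8920

58.892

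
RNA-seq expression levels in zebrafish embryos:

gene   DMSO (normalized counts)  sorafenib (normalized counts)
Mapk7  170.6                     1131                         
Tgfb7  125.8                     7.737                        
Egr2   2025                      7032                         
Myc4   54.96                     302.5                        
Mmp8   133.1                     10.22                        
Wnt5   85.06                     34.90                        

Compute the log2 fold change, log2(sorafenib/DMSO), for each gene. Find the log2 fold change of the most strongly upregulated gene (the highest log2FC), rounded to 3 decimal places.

2.729

log2(1131/170.6) = 2.729  (Mapk7)
log2(7.737/125.8) = -4.023  (Tgfb7)
log2(7032/2025) = 1.796  (Egr2)
log2(302.5/54.96) = 2.460  (Myc4)
log2(10.22/133.1) = -3.703  (Mmp8)
log2(34.90/85.06) = -1.285  (Wnt5)
Mapk7 is most strongly upregulated.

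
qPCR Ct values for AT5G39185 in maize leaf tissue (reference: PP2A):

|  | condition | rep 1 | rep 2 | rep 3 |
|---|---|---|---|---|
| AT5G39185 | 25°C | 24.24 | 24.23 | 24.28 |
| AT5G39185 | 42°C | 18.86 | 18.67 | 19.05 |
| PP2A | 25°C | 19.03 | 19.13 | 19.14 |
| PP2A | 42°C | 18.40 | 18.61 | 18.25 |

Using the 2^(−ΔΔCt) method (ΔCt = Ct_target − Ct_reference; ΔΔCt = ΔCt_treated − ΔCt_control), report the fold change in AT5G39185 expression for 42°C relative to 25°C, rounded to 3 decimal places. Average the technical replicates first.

Mean Ct: AT5G39185 25°C 24.250; AT5G39185 42°C 18.860; PP2A 25°C 19.100; PP2A 42°C 18.420
ΔCt(25°C) = 24.250 − 19.100 = 5.150
ΔCt(42°C) = 18.860 − 18.420 = 0.440
ΔΔCt = 0.440 − 5.150 = -4.710
Fold change = 2^(−(-4.710)) = 2^4.710 = 26.1729

26.173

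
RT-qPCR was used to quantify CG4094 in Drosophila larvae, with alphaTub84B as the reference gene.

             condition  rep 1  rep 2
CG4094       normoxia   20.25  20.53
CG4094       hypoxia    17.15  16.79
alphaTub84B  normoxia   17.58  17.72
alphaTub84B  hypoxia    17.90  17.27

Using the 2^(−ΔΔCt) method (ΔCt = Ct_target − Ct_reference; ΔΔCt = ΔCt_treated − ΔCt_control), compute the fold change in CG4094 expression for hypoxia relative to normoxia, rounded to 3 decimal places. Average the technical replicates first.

10.232

Mean Ct: CG4094 normoxia 20.390; CG4094 hypoxia 16.970; alphaTub84B normoxia 17.650; alphaTub84B hypoxia 17.585
ΔCt(normoxia) = 20.390 − 17.650 = 2.740
ΔCt(hypoxia) = 16.970 − 17.585 = -0.615
ΔΔCt = -0.615 − 2.740 = -3.355
Fold change = 2^(−(-3.355)) = 2^3.355 = 10.2319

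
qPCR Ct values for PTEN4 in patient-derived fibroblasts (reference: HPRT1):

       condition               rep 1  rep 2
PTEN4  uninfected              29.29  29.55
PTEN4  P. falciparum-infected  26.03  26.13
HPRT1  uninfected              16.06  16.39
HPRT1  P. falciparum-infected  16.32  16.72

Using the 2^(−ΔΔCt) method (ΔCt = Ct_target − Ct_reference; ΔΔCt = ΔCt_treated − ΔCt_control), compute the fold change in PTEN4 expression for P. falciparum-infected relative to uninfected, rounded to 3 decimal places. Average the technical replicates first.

12.424

Mean Ct: PTEN4 uninfected 29.420; PTEN4 P. falciparum-infected 26.080; HPRT1 uninfected 16.225; HPRT1 P. falciparum-infected 16.520
ΔCt(uninfected) = 29.420 − 16.225 = 13.195
ΔCt(P. falciparum-infected) = 26.080 − 16.520 = 9.560
ΔΔCt = 9.560 − 13.195 = -3.635
Fold change = 2^(−(-3.635)) = 2^3.635 = 12.4235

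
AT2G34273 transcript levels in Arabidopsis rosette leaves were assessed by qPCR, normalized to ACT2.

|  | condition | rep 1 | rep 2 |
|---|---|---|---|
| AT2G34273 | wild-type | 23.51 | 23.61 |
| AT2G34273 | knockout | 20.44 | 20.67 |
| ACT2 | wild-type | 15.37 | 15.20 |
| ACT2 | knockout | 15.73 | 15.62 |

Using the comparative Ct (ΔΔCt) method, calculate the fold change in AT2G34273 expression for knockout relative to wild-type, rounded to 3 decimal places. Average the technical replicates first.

10.520

Mean Ct: AT2G34273 wild-type 23.560; AT2G34273 knockout 20.555; ACT2 wild-type 15.285; ACT2 knockout 15.675
ΔCt(wild-type) = 23.560 − 15.285 = 8.275
ΔCt(knockout) = 20.555 − 15.675 = 4.880
ΔΔCt = 4.880 − 8.275 = -3.395
Fold change = 2^(−(-3.395)) = 2^3.395 = 10.5195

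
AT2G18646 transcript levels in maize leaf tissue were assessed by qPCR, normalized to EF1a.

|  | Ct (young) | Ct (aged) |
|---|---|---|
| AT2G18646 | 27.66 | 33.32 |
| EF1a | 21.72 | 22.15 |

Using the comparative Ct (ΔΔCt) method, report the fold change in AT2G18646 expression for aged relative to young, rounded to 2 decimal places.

0.03

ΔCt(young) = 27.660 − 21.720 = 5.940
ΔCt(aged) = 33.320 − 22.150 = 11.170
ΔΔCt = 11.170 − 5.940 = 5.230
Fold change = 2^(−5.230) = 0.027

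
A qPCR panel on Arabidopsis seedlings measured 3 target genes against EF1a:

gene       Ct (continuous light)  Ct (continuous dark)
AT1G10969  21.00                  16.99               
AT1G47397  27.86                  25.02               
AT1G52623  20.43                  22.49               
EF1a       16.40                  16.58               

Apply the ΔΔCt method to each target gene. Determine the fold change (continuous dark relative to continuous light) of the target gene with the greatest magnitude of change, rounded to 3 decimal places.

AT1G10969: ΔΔCt = (16.99−16.58) − (21.00−16.40) = 0.41 − 4.60 = -4.19; fold change = 2^4.19 = 18.252
AT1G47397: ΔΔCt = (25.02−16.58) − (27.86−16.40) = 8.44 − 11.46 = -3.02; fold change = 2^3.02 = 8.112
AT1G52623: ΔΔCt = (22.49−16.58) − (20.43−16.40) = 5.91 − 4.03 = 1.88; fold change = 2^-1.88 = 0.272
AT1G10969 has the largest |ΔΔCt| = 4.19.

18.252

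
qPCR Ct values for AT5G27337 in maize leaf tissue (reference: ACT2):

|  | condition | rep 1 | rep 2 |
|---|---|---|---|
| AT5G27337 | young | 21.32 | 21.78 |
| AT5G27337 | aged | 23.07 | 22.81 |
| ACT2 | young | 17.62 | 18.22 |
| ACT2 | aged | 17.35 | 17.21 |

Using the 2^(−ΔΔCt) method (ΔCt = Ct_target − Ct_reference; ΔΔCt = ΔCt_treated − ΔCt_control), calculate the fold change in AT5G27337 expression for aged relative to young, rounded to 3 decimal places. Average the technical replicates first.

Mean Ct: AT5G27337 young 21.550; AT5G27337 aged 22.940; ACT2 young 17.920; ACT2 aged 17.280
ΔCt(young) = 21.550 − 17.920 = 3.630
ΔCt(aged) = 22.940 − 17.280 = 5.660
ΔΔCt = 5.660 − 3.630 = 2.030
Fold change = 2^(−2.030) = 0.2449

0.245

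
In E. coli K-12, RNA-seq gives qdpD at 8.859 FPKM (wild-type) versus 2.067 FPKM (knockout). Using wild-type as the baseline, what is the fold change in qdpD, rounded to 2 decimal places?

Fold change = 2.067 / 8.859 = 0.233
qdpD is downregulated.

0.23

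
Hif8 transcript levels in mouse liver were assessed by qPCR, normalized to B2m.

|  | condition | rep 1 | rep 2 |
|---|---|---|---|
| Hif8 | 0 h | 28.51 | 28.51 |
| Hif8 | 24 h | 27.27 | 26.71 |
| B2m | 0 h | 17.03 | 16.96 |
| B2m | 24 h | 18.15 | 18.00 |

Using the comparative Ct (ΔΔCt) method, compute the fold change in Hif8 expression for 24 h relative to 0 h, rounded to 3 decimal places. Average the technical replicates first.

Mean Ct: Hif8 0 h 28.510; Hif8 24 h 26.990; B2m 0 h 16.995; B2m 24 h 18.075
ΔCt(0 h) = 28.510 − 16.995 = 11.515
ΔCt(24 h) = 26.990 − 18.075 = 8.915
ΔΔCt = 8.915 − 11.515 = -2.600
Fold change = 2^(−(-2.600)) = 2^2.600 = 6.0629

6.063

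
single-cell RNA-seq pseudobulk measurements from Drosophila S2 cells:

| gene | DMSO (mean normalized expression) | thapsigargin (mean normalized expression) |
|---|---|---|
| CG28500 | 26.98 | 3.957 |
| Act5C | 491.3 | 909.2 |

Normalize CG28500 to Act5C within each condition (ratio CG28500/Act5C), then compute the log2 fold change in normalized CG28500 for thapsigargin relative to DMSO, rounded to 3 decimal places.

-3.657

CG28500/Act5C (DMSO) = 26.98 / 491.3 = 0.054916
CG28500/Act5C (thapsigargin) = 3.957 / 909.2 = 0.0043522
Fold change = 0.0043522 / 0.054916 = 0.0793
log2(0.0793) = -3.6574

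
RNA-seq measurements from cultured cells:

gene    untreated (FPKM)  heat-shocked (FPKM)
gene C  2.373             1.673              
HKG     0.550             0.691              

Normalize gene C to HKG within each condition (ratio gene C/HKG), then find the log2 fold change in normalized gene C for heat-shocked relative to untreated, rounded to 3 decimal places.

-0.834

gene C/HKG (untreated) = 2.373 / 0.550 = 4.3145
gene C/HKG (heat-shocked) = 1.673 / 0.691 = 2.4211
Fold change = 2.4211 / 4.3145 = 0.5612
log2(0.5612) = -0.8335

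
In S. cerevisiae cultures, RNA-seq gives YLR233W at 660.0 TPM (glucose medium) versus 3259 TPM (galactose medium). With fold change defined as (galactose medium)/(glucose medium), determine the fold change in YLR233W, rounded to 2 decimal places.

Fold change = 3259 / 660.0 = 4.938
YLR233W is upregulated.

4.94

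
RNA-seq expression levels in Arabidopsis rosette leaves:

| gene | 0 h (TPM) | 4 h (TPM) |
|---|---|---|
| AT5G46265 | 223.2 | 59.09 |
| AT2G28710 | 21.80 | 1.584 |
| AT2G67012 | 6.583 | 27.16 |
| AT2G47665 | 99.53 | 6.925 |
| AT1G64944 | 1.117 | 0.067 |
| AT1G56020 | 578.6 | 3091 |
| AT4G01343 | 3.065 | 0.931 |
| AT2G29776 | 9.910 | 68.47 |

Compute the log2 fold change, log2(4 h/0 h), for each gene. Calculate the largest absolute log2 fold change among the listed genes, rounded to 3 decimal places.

log2(59.09/223.2) = -1.917  (AT5G46265)
log2(1.584/21.80) = -3.783  (AT2G28710)
log2(27.16/6.583) = 2.045  (AT2G67012)
log2(6.925/99.53) = -3.845  (AT2G47665)
log2(0.067/1.117) = -4.059  (AT1G64944)
log2(3091/578.6) = 2.417  (AT1G56020)
log2(0.931/3.065) = -1.719  (AT4G01343)
log2(68.47/9.910) = 2.789  (AT2G29776)
The largest magnitude belongs to AT1G64944.

4.059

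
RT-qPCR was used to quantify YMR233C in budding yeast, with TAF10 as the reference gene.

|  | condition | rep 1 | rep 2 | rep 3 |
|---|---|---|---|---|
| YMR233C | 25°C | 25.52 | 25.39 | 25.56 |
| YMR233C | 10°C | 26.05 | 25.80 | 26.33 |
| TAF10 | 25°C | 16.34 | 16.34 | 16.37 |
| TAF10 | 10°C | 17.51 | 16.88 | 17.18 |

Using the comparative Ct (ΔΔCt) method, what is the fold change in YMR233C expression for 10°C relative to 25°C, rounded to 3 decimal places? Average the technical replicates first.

1.206

Mean Ct: YMR233C 25°C 25.490; YMR233C 10°C 26.060; TAF10 25°C 16.350; TAF10 10°C 17.190
ΔCt(25°C) = 25.490 − 16.350 = 9.140
ΔCt(10°C) = 26.060 − 17.190 = 8.870
ΔΔCt = 8.870 − 9.140 = -0.270
Fold change = 2^(−(-0.270)) = 2^0.270 = 1.2058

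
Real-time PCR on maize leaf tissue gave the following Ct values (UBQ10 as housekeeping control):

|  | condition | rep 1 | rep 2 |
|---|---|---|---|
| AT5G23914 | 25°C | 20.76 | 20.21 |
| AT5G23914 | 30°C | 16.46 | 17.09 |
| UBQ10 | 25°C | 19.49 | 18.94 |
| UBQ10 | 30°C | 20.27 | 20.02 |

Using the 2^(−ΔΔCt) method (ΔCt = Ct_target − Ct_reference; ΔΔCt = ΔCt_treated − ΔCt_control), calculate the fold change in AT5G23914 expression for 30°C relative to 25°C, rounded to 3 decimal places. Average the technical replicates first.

24.933

Mean Ct: AT5G23914 25°C 20.485; AT5G23914 30°C 16.775; UBQ10 25°C 19.215; UBQ10 30°C 20.145
ΔCt(25°C) = 20.485 − 19.215 = 1.270
ΔCt(30°C) = 16.775 − 20.145 = -3.370
ΔΔCt = -3.370 − 1.270 = -4.640
Fold change = 2^(−(-4.640)) = 2^4.640 = 24.9333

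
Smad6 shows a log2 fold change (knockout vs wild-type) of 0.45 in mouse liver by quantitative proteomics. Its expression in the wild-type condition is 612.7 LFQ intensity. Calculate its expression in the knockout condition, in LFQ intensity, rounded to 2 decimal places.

836.97

Fold change = 2^(0.45) = 1.3660
knockout expression = 612.7 × 1.3660 = 836.97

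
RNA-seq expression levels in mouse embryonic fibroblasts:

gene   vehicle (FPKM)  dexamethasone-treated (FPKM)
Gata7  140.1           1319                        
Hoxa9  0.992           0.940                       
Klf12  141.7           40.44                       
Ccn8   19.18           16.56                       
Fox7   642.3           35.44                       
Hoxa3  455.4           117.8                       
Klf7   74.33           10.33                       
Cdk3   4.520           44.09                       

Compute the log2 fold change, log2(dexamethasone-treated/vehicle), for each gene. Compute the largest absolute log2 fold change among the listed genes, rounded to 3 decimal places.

log2(1319/140.1) = 3.235  (Gata7)
log2(0.940/0.992) = -0.078  (Hoxa9)
log2(40.44/141.7) = -1.809  (Klf12)
log2(16.56/19.18) = -0.212  (Ccn8)
log2(35.44/642.3) = -4.180  (Fox7)
log2(117.8/455.4) = -1.951  (Hoxa3)
log2(10.33/74.33) = -2.847  (Klf7)
log2(44.09/4.520) = 3.286  (Cdk3)
The largest magnitude belongs to Fox7.

4.180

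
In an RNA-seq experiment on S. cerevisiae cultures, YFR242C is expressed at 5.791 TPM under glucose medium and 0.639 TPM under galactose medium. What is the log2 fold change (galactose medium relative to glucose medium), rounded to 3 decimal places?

Fold change = 0.639 / 5.791 = 0.1103
log2(0.1103) = -3.1799

-3.180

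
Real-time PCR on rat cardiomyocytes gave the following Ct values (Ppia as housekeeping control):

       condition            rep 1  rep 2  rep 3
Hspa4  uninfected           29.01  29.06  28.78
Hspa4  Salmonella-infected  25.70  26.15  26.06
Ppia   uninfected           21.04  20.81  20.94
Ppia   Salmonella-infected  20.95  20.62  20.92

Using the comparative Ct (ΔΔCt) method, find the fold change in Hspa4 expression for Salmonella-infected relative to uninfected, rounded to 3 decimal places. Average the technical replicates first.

Mean Ct: Hspa4 uninfected 28.950; Hspa4 Salmonella-infected 25.970; Ppia uninfected 20.930; Ppia Salmonella-infected 20.830
ΔCt(uninfected) = 28.950 − 20.930 = 8.020
ΔCt(Salmonella-infected) = 25.970 − 20.830 = 5.140
ΔΔCt = 5.140 − 8.020 = -2.880
Fold change = 2^(−(-2.880)) = 2^2.880 = 7.3615

7.362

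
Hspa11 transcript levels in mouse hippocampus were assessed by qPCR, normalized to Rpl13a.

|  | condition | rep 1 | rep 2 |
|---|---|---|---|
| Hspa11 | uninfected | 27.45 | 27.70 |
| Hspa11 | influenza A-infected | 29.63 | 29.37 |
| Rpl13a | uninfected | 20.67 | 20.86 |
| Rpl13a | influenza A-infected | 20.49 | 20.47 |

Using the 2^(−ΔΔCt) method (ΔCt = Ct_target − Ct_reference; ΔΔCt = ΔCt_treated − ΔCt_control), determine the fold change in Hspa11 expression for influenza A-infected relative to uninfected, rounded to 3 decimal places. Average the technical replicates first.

0.216

Mean Ct: Hspa11 uninfected 27.575; Hspa11 influenza A-infected 29.500; Rpl13a uninfected 20.765; Rpl13a influenza A-infected 20.480
ΔCt(uninfected) = 27.575 − 20.765 = 6.810
ΔCt(influenza A-infected) = 29.500 − 20.480 = 9.020
ΔΔCt = 9.020 − 6.810 = 2.210
Fold change = 2^(−2.210) = 0.2161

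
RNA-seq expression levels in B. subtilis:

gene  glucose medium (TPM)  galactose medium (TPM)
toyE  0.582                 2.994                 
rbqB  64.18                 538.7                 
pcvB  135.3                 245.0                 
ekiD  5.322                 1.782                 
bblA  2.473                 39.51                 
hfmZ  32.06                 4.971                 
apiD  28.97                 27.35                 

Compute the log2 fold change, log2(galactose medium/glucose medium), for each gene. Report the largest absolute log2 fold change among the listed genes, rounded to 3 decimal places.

3.998

log2(2.994/0.582) = 2.363  (toyE)
log2(538.7/64.18) = 3.069  (rbqB)
log2(245.0/135.3) = 0.857  (pcvB)
log2(1.782/5.322) = -1.578  (ekiD)
log2(39.51/2.473) = 3.998  (bblA)
log2(4.971/32.06) = -2.689  (hfmZ)
log2(27.35/28.97) = -0.083  (apiD)
The largest magnitude belongs to bblA.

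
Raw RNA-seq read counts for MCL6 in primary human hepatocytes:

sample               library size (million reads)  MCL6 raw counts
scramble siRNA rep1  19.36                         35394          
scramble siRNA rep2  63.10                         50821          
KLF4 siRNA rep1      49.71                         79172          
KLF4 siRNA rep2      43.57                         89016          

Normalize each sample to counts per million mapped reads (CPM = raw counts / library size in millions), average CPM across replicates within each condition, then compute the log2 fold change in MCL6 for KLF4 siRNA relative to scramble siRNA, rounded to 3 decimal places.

CPM(scramble siRNA rep1) = 35394 / 19.36 = 1828.2025
CPM(scramble siRNA rep2) = 50821 / 63.10 = 805.4041
CPM(KLF4 siRNA rep1) = 79172 / 49.71 = 1592.6775
CPM(KLF4 siRNA rep2) = 89016 / 43.57 = 2043.0571
mean CPM(scramble siRNA) = 1316.8033; mean CPM(KLF4 siRNA) = 1817.8673
Fold change = 1817.8673 / 1316.8033 = 1.38052
log2(1.38052) = 0.4652

0.465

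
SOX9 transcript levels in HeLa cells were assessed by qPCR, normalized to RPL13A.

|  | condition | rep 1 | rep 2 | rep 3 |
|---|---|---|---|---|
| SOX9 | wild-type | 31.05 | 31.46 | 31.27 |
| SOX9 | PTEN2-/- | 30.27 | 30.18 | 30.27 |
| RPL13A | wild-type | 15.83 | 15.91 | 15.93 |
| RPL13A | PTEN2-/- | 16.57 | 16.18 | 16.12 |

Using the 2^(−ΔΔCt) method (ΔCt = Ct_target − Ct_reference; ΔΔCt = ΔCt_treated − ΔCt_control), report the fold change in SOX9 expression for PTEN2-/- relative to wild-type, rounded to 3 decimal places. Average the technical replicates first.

Mean Ct: SOX9 wild-type 31.260; SOX9 PTEN2-/- 30.240; RPL13A wild-type 15.890; RPL13A PTEN2-/- 16.290
ΔCt(wild-type) = 31.260 − 15.890 = 15.370
ΔCt(PTEN2-/-) = 30.240 − 16.290 = 13.950
ΔΔCt = 13.950 − 15.370 = -1.420
Fold change = 2^(−(-1.420)) = 2^1.420 = 2.6759

2.676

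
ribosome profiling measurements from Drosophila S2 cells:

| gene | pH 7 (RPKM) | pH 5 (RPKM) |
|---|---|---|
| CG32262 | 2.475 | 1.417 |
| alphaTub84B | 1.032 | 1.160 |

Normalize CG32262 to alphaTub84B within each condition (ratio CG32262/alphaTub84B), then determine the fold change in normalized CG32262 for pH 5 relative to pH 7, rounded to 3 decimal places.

CG32262/alphaTub84B (pH 7) = 2.475 / 1.032 = 2.3983
CG32262/alphaTub84B (pH 5) = 1.417 / 1.160 = 1.2216
Fold change = 1.2216 / 2.3983 = 0.5094

0.509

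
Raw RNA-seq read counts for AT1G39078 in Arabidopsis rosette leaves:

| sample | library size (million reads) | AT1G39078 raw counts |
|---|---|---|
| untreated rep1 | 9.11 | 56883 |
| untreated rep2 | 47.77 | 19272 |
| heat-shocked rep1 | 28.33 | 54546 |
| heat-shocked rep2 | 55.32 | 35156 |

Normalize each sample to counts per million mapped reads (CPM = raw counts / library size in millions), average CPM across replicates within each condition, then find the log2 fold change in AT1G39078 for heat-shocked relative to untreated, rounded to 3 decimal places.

-1.376

CPM(untreated rep1) = 56883 / 9.11 = 6244.0176
CPM(untreated rep2) = 19272 / 47.77 = 403.4331
CPM(heat-shocked rep1) = 54546 / 28.33 = 1925.3795
CPM(heat-shocked rep2) = 35156 / 55.32 = 635.5025
mean CPM(untreated) = 3323.7253; mean CPM(heat-shocked) = 1280.4410
Fold change = 1280.4410 / 3323.7253 = 0.38524
log2(0.38524) = -1.3762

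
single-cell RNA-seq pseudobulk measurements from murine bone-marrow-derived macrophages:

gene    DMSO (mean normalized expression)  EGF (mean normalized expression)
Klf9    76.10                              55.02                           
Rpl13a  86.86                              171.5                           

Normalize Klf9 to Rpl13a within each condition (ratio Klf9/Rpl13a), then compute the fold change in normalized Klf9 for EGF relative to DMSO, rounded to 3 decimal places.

Klf9/Rpl13a (DMSO) = 76.10 / 86.86 = 0.87612
Klf9/Rpl13a (EGF) = 55.02 / 171.5 = 0.32082
Fold change = 0.32082 / 0.87612 = 0.3662

0.366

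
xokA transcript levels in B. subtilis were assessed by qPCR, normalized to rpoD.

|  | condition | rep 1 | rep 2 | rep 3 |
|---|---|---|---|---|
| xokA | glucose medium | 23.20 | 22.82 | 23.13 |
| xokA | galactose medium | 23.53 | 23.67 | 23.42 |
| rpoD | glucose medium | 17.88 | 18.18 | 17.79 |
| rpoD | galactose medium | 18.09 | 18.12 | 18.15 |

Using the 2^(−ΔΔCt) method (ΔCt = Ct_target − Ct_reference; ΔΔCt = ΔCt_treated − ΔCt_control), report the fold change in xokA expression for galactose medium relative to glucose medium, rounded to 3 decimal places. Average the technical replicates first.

Mean Ct: xokA glucose medium 23.050; xokA galactose medium 23.540; rpoD glucose medium 17.950; rpoD galactose medium 18.120
ΔCt(glucose medium) = 23.050 − 17.950 = 5.100
ΔCt(galactose medium) = 23.540 − 18.120 = 5.420
ΔΔCt = 5.420 − 5.100 = 0.320
Fold change = 2^(−0.320) = 0.8011

0.801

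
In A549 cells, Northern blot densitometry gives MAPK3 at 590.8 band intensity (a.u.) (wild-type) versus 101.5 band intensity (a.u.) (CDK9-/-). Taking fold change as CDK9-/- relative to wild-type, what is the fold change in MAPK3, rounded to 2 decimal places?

0.17

Fold change = 101.5 / 590.8 = 0.172
MAPK3 is downregulated.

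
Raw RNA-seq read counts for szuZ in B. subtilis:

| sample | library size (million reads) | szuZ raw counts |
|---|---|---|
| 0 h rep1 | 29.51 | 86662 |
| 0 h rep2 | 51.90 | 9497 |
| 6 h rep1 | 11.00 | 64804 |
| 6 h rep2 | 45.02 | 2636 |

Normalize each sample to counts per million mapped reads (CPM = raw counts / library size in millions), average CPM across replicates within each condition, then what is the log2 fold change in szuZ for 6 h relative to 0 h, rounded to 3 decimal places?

CPM(0 h rep1) = 86662 / 29.51 = 2936.6994
CPM(0 h rep2) = 9497 / 51.90 = 182.9865
CPM(6 h rep1) = 64804 / 11.00 = 5891.2727
CPM(6 h rep2) = 2636 / 45.02 = 58.5518
mean CPM(0 h) = 1559.8430; mean CPM(6 h) = 2974.9122
Fold change = 2974.9122 / 1559.8430 = 1.90719
log2(1.90719) = 0.9314

0.931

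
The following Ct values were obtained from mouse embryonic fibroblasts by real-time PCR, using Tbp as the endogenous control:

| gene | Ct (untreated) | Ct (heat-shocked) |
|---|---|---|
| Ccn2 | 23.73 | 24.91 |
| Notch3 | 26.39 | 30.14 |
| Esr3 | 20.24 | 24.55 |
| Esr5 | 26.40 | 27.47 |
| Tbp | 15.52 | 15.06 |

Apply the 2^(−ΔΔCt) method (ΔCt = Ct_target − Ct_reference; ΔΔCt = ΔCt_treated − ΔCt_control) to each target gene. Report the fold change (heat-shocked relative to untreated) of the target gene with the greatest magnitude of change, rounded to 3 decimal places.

0.037

Ccn2: ΔΔCt = (24.91−15.06) − (23.73−15.52) = 9.85 − 8.21 = 1.64; fold change = 2^-1.64 = 0.321
Notch3: ΔΔCt = (30.14−15.06) − (26.39−15.52) = 15.08 − 10.87 = 4.21; fold change = 2^-4.21 = 0.054
Esr3: ΔΔCt = (24.55−15.06) − (20.24−15.52) = 9.49 − 4.72 = 4.77; fold change = 2^-4.77 = 0.037
Esr5: ΔΔCt = (27.47−15.06) − (26.40−15.52) = 12.41 − 10.88 = 1.53; fold change = 2^-1.53 = 0.346
Esr3 has the largest |ΔΔCt| = 4.77.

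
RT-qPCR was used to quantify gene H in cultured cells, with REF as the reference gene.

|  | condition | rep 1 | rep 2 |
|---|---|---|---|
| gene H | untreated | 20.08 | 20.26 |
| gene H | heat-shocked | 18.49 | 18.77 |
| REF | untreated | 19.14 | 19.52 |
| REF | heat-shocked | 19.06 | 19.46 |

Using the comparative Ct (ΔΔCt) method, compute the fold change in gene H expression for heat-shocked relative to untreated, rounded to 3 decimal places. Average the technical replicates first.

Mean Ct: gene H untreated 20.170; gene H heat-shocked 18.630; REF untreated 19.330; REF heat-shocked 19.260
ΔCt(untreated) = 20.170 − 19.330 = 0.840
ΔCt(heat-shocked) = 18.630 − 19.260 = -0.630
ΔΔCt = -0.630 − 0.840 = -1.470
Fold change = 2^(−(-1.470)) = 2^1.470 = 2.7702

2.770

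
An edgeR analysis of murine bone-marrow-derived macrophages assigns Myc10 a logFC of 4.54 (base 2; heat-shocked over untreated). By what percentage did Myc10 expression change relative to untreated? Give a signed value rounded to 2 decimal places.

Fold change = 2^(4.54) = 23.2636
Percent change = (FC − 1) × 100% = (23.2636 − 1) × 100 = 2226.36%

2226.36%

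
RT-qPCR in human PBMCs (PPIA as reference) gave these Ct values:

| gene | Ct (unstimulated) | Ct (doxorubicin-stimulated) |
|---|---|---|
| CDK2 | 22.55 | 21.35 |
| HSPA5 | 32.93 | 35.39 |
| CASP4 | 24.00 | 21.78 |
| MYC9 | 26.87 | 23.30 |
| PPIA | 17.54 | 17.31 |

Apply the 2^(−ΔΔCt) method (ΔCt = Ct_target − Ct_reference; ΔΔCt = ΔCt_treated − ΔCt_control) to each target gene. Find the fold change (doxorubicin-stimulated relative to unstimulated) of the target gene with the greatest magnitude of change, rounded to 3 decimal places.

CDK2: ΔΔCt = (21.35−17.31) − (22.55−17.54) = 4.04 − 5.01 = -0.97; fold change = 2^0.97 = 1.959
HSPA5: ΔΔCt = (35.39−17.31) − (32.93−17.54) = 18.08 − 15.39 = 2.69; fold change = 2^-2.69 = 0.155
CASP4: ΔΔCt = (21.78−17.31) − (24.00−17.54) = 4.47 − 6.46 = -1.99; fold change = 2^1.99 = 3.972
MYC9: ΔΔCt = (23.30−17.31) − (26.87−17.54) = 5.99 − 9.33 = -3.34; fold change = 2^3.34 = 10.126
MYC9 has the largest |ΔΔCt| = 3.34.

10.126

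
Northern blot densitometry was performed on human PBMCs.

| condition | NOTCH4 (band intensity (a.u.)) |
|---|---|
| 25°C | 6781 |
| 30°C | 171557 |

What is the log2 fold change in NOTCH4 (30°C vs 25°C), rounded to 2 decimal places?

Fold change = 171557 / 6781 = 25.2997
log2(25.2997) = 4.661

4.66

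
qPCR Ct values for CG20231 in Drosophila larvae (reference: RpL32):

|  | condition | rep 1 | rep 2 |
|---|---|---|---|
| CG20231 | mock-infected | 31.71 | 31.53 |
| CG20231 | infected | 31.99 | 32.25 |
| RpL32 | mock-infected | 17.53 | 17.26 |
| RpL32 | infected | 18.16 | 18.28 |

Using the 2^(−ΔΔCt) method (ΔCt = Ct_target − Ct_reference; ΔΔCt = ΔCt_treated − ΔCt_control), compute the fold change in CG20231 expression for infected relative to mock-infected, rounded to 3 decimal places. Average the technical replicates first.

1.253

Mean Ct: CG20231 mock-infected 31.620; CG20231 infected 32.120; RpL32 mock-infected 17.395; RpL32 infected 18.220
ΔCt(mock-infected) = 31.620 − 17.395 = 14.225
ΔCt(infected) = 32.120 − 18.220 = 13.900
ΔΔCt = 13.900 − 14.225 = -0.325
Fold change = 2^(−(-0.325)) = 2^0.325 = 1.2527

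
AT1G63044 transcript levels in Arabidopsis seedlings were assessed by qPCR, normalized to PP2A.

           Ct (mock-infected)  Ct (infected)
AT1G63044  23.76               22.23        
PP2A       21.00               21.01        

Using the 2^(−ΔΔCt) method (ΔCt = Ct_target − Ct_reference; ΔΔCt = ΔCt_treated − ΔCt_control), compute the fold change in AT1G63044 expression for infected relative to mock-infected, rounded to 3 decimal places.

2.908

ΔCt(mock-infected) = 23.760 − 21.000 = 2.760
ΔCt(infected) = 22.230 − 21.010 = 1.220
ΔΔCt = 1.220 − 2.760 = -1.540
Fold change = 2^(−(-1.540)) = 2^1.540 = 2.9079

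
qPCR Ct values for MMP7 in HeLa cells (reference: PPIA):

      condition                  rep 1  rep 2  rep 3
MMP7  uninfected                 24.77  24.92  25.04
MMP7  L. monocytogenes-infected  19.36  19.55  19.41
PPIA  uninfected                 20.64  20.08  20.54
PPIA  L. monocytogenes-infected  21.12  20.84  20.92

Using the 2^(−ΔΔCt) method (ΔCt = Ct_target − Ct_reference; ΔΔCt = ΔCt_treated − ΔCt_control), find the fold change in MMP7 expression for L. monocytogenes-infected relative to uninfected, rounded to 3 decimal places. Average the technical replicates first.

Mean Ct: MMP7 uninfected 24.910; MMP7 L. monocytogenes-infected 19.440; PPIA uninfected 20.420; PPIA L. monocytogenes-infected 20.960
ΔCt(uninfected) = 24.910 − 20.420 = 4.490
ΔCt(L. monocytogenes-infected) = 19.440 − 20.960 = -1.520
ΔΔCt = -1.520 − 4.490 = -6.010
Fold change = 2^(−(-6.010)) = 2^6.010 = 64.4452

64.445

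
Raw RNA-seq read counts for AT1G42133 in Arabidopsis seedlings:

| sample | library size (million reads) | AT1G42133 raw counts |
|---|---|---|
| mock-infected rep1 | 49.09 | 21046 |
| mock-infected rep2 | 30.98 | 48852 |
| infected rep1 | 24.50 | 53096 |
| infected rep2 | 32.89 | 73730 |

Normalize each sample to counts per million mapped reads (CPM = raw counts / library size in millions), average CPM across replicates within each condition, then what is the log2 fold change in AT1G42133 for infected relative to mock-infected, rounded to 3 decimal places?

CPM(mock-infected rep1) = 21046 / 49.09 = 428.7228
CPM(mock-infected rep2) = 48852 / 30.98 = 1576.8883
CPM(infected rep1) = 53096 / 24.50 = 2167.1837
CPM(infected rep2) = 73730 / 32.89 = 2241.7148
mean CPM(mock-infected) = 1002.8055; mean CPM(infected) = 2204.4492
Fold change = 2204.4492 / 1002.8055 = 2.19828
log2(2.19828) = 1.1364

1.136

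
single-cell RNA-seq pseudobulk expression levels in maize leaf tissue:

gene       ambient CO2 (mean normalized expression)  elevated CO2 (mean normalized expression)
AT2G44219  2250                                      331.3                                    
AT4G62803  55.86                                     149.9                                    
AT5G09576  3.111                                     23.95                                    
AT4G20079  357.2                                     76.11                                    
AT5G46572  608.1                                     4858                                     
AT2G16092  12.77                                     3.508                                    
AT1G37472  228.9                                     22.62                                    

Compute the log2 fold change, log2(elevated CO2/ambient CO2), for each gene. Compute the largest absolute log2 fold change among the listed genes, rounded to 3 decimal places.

log2(331.3/2250) = -2.764  (AT2G44219)
log2(149.9/55.86) = 1.424  (AT4G62803)
log2(23.95/3.111) = 2.945  (AT5G09576)
log2(76.11/357.2) = -2.231  (AT4G20079)
log2(4858/608.1) = 2.998  (AT5G46572)
log2(3.508/12.77) = -1.864  (AT2G16092)
log2(22.62/228.9) = -3.339  (AT1G37472)
The largest magnitude belongs to AT1G37472.

3.339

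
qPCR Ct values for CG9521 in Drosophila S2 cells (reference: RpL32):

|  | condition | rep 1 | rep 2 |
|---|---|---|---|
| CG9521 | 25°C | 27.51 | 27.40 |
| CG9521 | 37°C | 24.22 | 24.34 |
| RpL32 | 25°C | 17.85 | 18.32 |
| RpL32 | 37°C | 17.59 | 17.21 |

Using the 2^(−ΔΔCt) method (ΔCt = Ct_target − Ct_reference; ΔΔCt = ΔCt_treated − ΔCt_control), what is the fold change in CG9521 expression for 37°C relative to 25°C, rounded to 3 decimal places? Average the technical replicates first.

5.618

Mean Ct: CG9521 25°C 27.455; CG9521 37°C 24.280; RpL32 25°C 18.085; RpL32 37°C 17.400
ΔCt(25°C) = 27.455 − 18.085 = 9.370
ΔCt(37°C) = 24.280 − 17.400 = 6.880
ΔΔCt = 6.880 − 9.370 = -2.490
Fold change = 2^(−(-2.490)) = 2^2.490 = 5.6178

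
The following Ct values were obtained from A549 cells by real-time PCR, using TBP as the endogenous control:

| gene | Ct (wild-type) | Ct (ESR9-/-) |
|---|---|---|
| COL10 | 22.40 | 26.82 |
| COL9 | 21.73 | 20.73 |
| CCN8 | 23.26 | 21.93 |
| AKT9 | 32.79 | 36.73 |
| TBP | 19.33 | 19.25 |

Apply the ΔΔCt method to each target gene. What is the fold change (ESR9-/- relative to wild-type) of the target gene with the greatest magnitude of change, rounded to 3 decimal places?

0.044

COL10: ΔΔCt = (26.82−19.25) − (22.40−19.33) = 7.57 − 3.07 = 4.50; fold change = 2^-4.50 = 0.044
COL9: ΔΔCt = (20.73−19.25) − (21.73−19.33) = 1.48 − 2.40 = -0.92; fold change = 2^0.92 = 1.892
CCN8: ΔΔCt = (21.93−19.25) − (23.26−19.33) = 2.68 − 3.93 = -1.25; fold change = 2^1.25 = 2.378
AKT9: ΔΔCt = (36.73−19.25) − (32.79−19.33) = 17.48 − 13.46 = 4.02; fold change = 2^-4.02 = 0.062
COL10 has the largest |ΔΔCt| = 4.50.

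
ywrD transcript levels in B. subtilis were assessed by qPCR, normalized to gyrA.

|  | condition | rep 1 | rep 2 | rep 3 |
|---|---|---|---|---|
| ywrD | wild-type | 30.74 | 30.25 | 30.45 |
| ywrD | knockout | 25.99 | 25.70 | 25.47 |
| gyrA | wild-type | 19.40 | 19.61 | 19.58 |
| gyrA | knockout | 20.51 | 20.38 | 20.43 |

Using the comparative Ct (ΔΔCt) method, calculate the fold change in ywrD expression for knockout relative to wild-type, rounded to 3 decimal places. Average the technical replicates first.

50.914

Mean Ct: ywrD wild-type 30.480; ywrD knockout 25.720; gyrA wild-type 19.530; gyrA knockout 20.440
ΔCt(wild-type) = 30.480 − 19.530 = 10.950
ΔCt(knockout) = 25.720 − 20.440 = 5.280
ΔΔCt = 5.280 − 10.950 = -5.670
Fold change = 2^(−(-5.670)) = 2^5.670 = 50.9143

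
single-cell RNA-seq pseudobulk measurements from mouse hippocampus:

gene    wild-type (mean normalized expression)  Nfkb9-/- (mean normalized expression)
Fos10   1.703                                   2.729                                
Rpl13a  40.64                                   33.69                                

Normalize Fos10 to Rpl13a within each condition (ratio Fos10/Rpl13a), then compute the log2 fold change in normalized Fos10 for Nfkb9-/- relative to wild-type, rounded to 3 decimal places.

0.951

Fos10/Rpl13a (wild-type) = 1.703 / 40.64 = 0.041905
Fos10/Rpl13a (Nfkb9-/-) = 2.729 / 33.69 = 0.081003
Fold change = 0.081003 / 0.041905 = 1.9330
log2(1.9330) = 0.9509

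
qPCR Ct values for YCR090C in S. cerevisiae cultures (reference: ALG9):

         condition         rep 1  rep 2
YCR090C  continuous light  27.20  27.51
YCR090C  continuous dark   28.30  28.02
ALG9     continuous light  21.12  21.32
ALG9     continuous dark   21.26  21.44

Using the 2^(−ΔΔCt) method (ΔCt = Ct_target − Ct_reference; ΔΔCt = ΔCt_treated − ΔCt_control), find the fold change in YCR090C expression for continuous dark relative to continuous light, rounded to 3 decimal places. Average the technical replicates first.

Mean Ct: YCR090C continuous light 27.355; YCR090C continuous dark 28.160; ALG9 continuous light 21.220; ALG9 continuous dark 21.350
ΔCt(continuous light) = 27.355 − 21.220 = 6.135
ΔCt(continuous dark) = 28.160 − 21.350 = 6.810
ΔΔCt = 6.810 − 6.135 = 0.675
Fold change = 2^(−0.675) = 0.6263

0.626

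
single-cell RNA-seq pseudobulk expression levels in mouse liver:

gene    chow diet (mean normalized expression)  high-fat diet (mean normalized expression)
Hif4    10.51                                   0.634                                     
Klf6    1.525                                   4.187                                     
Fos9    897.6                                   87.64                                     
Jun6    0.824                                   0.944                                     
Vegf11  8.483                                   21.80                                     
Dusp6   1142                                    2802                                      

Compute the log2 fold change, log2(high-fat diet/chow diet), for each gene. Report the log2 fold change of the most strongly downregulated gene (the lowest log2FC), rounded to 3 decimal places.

log2(0.634/10.51) = -4.051  (Hif4)
log2(4.187/1.525) = 1.457  (Klf6)
log2(87.64/897.6) = -3.356  (Fos9)
log2(0.944/0.824) = 0.196  (Jun6)
log2(21.80/8.483) = 1.362  (Vegf11)
log2(2802/1142) = 1.295  (Dusp6)
Hif4 is most strongly downregulated.

-4.051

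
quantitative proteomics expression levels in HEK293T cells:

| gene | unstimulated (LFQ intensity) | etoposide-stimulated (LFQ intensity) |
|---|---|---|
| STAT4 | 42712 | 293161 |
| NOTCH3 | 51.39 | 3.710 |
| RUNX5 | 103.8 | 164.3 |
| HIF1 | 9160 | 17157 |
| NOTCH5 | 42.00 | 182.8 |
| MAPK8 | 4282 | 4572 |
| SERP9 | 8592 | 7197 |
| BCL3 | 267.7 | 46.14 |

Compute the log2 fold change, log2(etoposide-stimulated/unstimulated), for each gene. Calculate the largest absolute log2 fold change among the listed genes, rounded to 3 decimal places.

log2(293161/42712) = 2.779  (STAT4)
log2(3.710/51.39) = -3.792  (NOTCH3)
log2(164.3/103.8) = 0.663  (RUNX5)
log2(17157/9160) = 0.905  (HIF1)
log2(182.8/42.00) = 2.122  (NOTCH5)
log2(4572/4282) = 0.095  (MAPK8)
log2(7197/8592) = -0.256  (SERP9)
log2(46.14/267.7) = -2.537  (BCL3)
The largest magnitude belongs to NOTCH3.

3.792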